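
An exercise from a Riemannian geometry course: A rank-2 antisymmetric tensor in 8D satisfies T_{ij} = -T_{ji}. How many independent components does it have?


An antisymmetric rank-2 tensor satisfies A_{ij} = -A_{ji}, so diagonal entries are zero.
The independent components are the upper-triangular entries: C(n, 2) = n(n-1)/2.
n = 8
C(8, 2) = 8 * 7 / 2 = 56 / 2 = 28

28


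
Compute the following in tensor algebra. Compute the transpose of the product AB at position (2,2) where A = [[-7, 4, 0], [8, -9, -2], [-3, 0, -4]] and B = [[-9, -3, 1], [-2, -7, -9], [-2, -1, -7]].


(AB)^T_{ij} = (AB)_{ji} = sum_k A_{jk} B_{ki}.
For i=2, j=2 we need (AB)_{22}:
A_{21} * B_{12} = 8 * -3 = -24
A_{22} * B_{22} = -9 * -7 = 63
A_{23} * B_{32} = -2 * -1 = 2
Sum = -24 + 63 + 2 = 41

41


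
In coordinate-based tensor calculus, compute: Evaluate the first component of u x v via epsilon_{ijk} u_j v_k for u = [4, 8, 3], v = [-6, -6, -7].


(u x v)_1 = sum_{j,k} epsilon_{1jk} u_j v_k. Only permutations of (1,2,3) contribute; the two non-zero terms are:
eps_{123} u_2 v_3 = 1 * 8 * -7 = -56
eps_{132} u_3 v_2 = -1 * 3 * -6 = 18
(u x v)_1 = -38

-38


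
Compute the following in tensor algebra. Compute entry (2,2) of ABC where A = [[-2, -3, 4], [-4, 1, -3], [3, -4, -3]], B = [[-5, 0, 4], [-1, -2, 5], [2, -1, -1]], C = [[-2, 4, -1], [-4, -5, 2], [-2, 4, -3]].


(ABC)_{22} = sum_m (AB)_{2m} C_{m2}. First compute row 2 of AB.
(AB)_{21} = -4*-5 + 1*-1 + -3*2 = 13
(AB)_{22} = -4*0 + 1*-2 + -3*-1 = 1
(AB)_{23} = -4*4 + 1*5 + -3*-1 = -8
Now contract with column 2 of C:
(AB)_{21} * C_{12} = 13 * 4 = 52
(AB)_{22} * C_{22} = 1 * -5 = -5
(AB)_{23} * C_{32} = -8 * 4 = -32
(ABC)_{22} = 52 + -5 + -32 = 15

15


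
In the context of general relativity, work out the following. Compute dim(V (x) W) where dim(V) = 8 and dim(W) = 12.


The dimension of a tensor product is the product of dimensions.
dim(V) = 8, dim(W) = 12
dim(V (x) W) = 8 * 12 = 96

96


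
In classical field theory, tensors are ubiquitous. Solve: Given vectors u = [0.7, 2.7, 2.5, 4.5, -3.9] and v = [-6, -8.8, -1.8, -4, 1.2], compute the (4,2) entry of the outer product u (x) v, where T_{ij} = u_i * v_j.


The outer product entry T_{ij} = u_i * v_j.
We need i=4, j=2.
u_4 = 4.5, v_2 = -8.8
T_{4,2} = 4.5 * -8.8 = -39.6

-39.6


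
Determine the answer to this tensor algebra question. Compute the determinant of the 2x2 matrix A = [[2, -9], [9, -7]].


For a 2x2 matrix [[a, b], [c, d]], det = a*d - b*c.
a = 2, b = -9, c = 9, d = -7
a*d = 2 * -7 = -14
b*c = -9 * 9 = -81
det = -14 - -81 = 67

67


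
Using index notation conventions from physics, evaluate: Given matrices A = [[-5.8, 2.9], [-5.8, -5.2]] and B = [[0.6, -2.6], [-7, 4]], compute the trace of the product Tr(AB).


Tr(AB) = sum_i (AB)_{ii} where (AB)_{ii} = sum_k A_{ik} B_{ki}.
(AB)_{11} = -5.8*0.6 + 2.9*-7 = -23.78
(AB)_{22} = -5.8*-2.6 + -5.2*4 = -5.72
Tr(AB) = -23.78 + -5.72 = -29.5

-29.5


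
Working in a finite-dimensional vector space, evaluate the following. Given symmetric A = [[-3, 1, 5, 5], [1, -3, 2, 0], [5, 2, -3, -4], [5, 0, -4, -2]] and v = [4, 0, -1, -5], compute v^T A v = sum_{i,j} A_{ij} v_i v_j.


First compute Av:
(Av)_1 = -3*4 + 1*0 + 5*-1 + 5*-5 = -42
(Av)_2 = 1*4 + -3*0 + 2*-1 + 0*-5 = 2
(Av)_3 = 5*4 + 2*0 + -3*-1 + -4*-5 = 43
(Av)_4 = 5*4 + 0*0 + -4*-1 + -2*-5 = 34
Av = [-42, 2, 43, 34]
Then v^T (Av) = 4*-42 + 0*2 + -1*43 + -5*34
= -168 + 0 + -43 + -170 = -381

-381


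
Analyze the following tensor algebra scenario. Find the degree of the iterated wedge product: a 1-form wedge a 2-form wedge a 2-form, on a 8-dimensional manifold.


The degree of a wedge product is the sum of the degrees of the individual forms.
Degrees: 1, 2, 2
Total degree = 1 + 2 + 2 = 5

5


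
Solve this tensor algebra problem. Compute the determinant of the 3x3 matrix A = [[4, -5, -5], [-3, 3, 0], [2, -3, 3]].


Expanding along the first row, det(A) = a11*M_11 - a12*M_12 + a13*M_13, where M_1j is the (1,j) minor.
Minor M_11 = 3*3 - 0*-3 = 9
Minor M_12 = -3*3 - 0*2 = -9
Minor M_13 = -3*-3 - 3*2 = 3
det = 4*(9) - -5*(-9) + -5*(3)
    = 36 - 45 + -15
    = -24

-24


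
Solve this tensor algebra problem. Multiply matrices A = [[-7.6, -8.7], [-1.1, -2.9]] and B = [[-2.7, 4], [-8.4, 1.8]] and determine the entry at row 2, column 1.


(AB)_{ij} = sum_k A_{ik} B_{kj}.
For i=2, j=1:
A_{21} * B_{11} = -1.1 * -2.7 = 2.97
A_{22} * B_{21} = -2.9 * -8.4 = 24.36
Sum = 2.97 + 24.36 = 27.33

27.33


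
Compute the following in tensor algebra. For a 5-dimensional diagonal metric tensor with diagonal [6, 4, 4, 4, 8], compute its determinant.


For a diagonal metric, the determinant is the product of diagonal entries.
Diagonal entries: 6, 4, 4, 4, 8
det(g) = 6 * 4 * 4 * 4 * 8 = 3072

3072


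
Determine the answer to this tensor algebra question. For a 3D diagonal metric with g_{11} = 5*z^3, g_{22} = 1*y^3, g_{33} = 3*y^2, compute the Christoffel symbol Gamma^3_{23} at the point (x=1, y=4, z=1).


For a diagonal metric, Gamma^k_{ij} = (1/2) g^{kk} (dg_{ik}/dx_j + dg_{jk}/dx_i - dg_{ij}/dx_k).
The metric is diagonal, so g_{ab} = 0 for a != b.
At the given point: g_{11} = 5, g_{22} = 64, g_{33} = 48
g^{33} = 1/48
dg_{23}/dx_3 = 0 (off-diagonal)
dg_{33}/dx_2 = dg_{33}/dx_2 = 24
dg_{23}/dx_3 = 0 (off-diagonal)
Numerator = 0 + 24 - 0 = 24
Gamma^3_{23} = 24 / (2 * 48) = 1/4

1/4


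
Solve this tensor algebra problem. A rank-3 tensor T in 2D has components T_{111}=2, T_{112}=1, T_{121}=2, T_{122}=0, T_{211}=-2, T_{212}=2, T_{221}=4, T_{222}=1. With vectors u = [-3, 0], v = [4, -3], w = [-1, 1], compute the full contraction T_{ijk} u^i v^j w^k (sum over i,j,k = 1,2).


S = sum over i,j,k of T_{ijk} u_i v_j w_k. Expanding all 8 terms:
T_{111}*u_1*v_1*w_1 = 2*-3*4*-1 = 24  (running total: 24)
T_{112}*u_1*v_1*w_2 = 1*-3*4*1 = -12  (running total: 12)
T_{121}*u_1*v_2*w_1 = 2*-3*-3*-1 = -18  (running total: -6)
T_{122}*u_1*v_2*w_2 = 0*-3*-3*1 = 0  (running total: -6)
T_{211}*u_2*v_1*w_1 = -2*0*4*-1 = 0  (running total: -6)
T_{212}*u_2*v_1*w_2 = 2*0*4*1 = 0  (running total: -6)
T_{221}*u_2*v_2*w_1 = 4*0*-3*-1 = 0  (running total: -6)
T_{222}*u_2*v_2*w_2 = 1*0*-3*1 = 0  (running total: -6)
S = -6

-6


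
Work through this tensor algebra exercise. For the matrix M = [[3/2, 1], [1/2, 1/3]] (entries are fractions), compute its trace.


The trace is the sum of diagonal entries.
Diagonal: M[1,1] = 3/2, M[2,2] = 1/3
Tr(M) = 3/2 + 1/3
Computing step by step:
After adding M[1,1]: 3/2
After adding M[2,2]: 11/6
Tr(M) = 11/6

11/6


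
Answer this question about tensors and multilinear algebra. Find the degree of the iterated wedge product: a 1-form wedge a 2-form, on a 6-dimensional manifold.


The degree of a wedge product is the sum of the degrees of the individual forms.
Degrees: 1, 2
Total degree = 1 + 2 = 3

3


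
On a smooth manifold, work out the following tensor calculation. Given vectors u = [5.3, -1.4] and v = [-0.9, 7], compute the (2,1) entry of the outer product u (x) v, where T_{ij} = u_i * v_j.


The outer product entry T_{ij} = u_i * v_j.
We need i=2, j=1.
u_2 = -1.4, v_1 = -0.9
T_{2,1} = -1.4 * -0.9 = 1.26

1.26


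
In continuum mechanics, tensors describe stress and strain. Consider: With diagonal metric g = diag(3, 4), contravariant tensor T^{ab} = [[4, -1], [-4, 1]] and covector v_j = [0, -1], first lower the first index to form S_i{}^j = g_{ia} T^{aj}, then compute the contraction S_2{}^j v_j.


Step 1: lower the first index. For a diagonal metric, g_{ia} T^{aj} = g_{ii} T^{ij} (no sum on i).
g_{22} = 4
S_2{}^1 = 4 * T^{21} = 4 * -4 = -16
S_2{}^2 = 4 * T^{22} = 4 * 1 = 4
Step 2: contract S_2{}^j with v_j.
S_2{}^1 * v_1 = -16 * 0 = 0
S_2{}^2 * v_2 = 4 * -1 = -4
Result = 0 + -4 = -4

-4


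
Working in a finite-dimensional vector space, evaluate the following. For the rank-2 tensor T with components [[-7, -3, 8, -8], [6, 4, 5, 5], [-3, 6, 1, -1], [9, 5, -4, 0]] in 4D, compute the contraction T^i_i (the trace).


The contraction (trace) of a rank-2 tensor is the sum of its diagonal elements.
Diagonal entries: A[1,1] = -7, A[2,2] = 4, A[3,3] = 1, A[4,4] = 0
Tr(A) = -7 + 4 + 1 + 0 = -2

-2


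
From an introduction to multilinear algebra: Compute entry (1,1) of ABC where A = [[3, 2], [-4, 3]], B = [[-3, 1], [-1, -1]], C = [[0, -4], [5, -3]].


(ABC)_{11} = sum_m (AB)_{1m} C_{m1}. First compute row 1 of AB.
(AB)_{11} = 3*-3 + 2*-1 = -11
(AB)_{12} = 3*1 + 2*-1 = 1
Now contract with column 1 of C:
(AB)_{11} * C_{11} = -11 * 0 = 0
(AB)_{12} * C_{21} = 1 * 5 = 5
(ABC)_{11} = 0 + 5 = 5

5


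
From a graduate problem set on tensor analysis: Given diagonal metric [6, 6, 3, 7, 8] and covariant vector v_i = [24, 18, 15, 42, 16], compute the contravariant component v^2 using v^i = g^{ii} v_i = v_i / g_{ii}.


To raise an index with a diagonal metric: v^i = v_i / g_{ii}.
For index 2: v_2 = 18, g_{22} = 6
v^2 = 18 / 6 = 3

3


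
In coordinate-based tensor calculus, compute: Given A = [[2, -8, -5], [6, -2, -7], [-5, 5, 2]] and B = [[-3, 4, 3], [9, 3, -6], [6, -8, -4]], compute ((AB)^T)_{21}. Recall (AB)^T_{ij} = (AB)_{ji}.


(AB)^T_{ij} = (AB)_{ji} = sum_k A_{jk} B_{ki}.
For i=2, j=1 we need (AB)_{12}:
A_{11} * B_{12} = 2 * 4 = 8
A_{12} * B_{22} = -8 * 3 = -24
A_{13} * B_{32} = -5 * -8 = 40
Sum = 8 + -24 + 40 = 24

24


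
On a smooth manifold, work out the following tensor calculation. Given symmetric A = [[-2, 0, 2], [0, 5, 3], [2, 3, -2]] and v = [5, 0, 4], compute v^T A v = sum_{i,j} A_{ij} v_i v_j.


First compute Av:
(Av)_1 = -2*5 + 0*0 + 2*4 = -2
(Av)_2 = 0*5 + 5*0 + 3*4 = 12
(Av)_3 = 2*5 + 3*0 + -2*4 = 2
Av = [-2, 12, 2]
Then v^T (Av) = 5*-2 + 0*12 + 4*2
= -10 + 0 + 8 = -2

-2


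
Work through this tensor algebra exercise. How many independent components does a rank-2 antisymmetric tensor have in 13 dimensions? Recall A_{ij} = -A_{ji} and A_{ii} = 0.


An antisymmetric rank-2 tensor satisfies A_{ij} = -A_{ji}, so diagonal entries are zero.
The independent components are the upper-triangular entries: C(n, 2) = n(n-1)/2.
n = 13
C(13, 2) = 13 * 12 / 2 = 156 / 2 = 78

78


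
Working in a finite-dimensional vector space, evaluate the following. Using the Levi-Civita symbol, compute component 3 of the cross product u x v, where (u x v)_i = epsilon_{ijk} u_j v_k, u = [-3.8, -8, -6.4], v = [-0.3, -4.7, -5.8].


(u x v)_3 = sum_{j,k} epsilon_{3jk} u_j v_k. Only permutations of (1,2,3) contribute; the two non-zero terms are:
eps_{312} u_1 v_2 = 1 * -3.8 * -4.7 = 17.86
eps_{321} u_2 v_1 = -1 * -8 * -0.3 = -2.4
(u x v)_3 = 15.46

15.46


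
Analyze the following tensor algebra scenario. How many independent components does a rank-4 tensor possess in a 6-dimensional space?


The number of components of a rank-r tensor in d dimensions is d^r.
Here d = 6 and r = 4.
6^4 = 1296

1296


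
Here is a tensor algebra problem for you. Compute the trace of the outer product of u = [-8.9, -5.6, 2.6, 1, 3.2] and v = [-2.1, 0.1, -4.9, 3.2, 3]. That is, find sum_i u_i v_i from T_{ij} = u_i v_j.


The outer product gives T_{ij} = u_i v_j.
The trace (contraction) is Tr(T) = sum_i T_{ii} = sum_i u_i v_i.
Diagonal entries:
T_{11} = u_1 * v_1 = -8.9 * -2.1 = 18.69
T_{22} = u_2 * v_2 = -5.6 * 0.1 = -0.56
T_{33} = u_3 * v_3 = 2.6 * -4.9 = -12.74
T_{44} = u_4 * v_4 = 1 * 3.2 = 3.2
T_{55} = u_5 * v_5 = 3.2 * 3 = 9.6
Tr(T) = 18.69 + -0.56 + -12.74 + 3.2 + 9.6 = 18.19

18.19


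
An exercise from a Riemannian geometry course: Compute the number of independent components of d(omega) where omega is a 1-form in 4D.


The exterior derivative of a p-form is a (p+1)-form.
Its number of independent components is C(n, p+1).
n = 4, p+1 = 2
C(4, 2) = 6

6


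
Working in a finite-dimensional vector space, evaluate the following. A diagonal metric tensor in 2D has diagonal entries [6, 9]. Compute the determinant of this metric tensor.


For a diagonal metric, the determinant is the product of diagonal entries.
Diagonal entries: 6, 9
det(g) = 6 * 9 = 54

54


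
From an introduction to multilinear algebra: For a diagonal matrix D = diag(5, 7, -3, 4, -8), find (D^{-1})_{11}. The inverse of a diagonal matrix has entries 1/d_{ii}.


For a diagonal matrix, the inverse has entries (D^{-1})_{ii} = 1/d_{ii}.
The diagonal entries are: d_{11} = 5, d_{22} = 7, d_{33} = -3, d_{44} = 4, d_{55} = -8
We need (D^{-1})_{11} = 1/d_{11} = 1/5 = 1/5

1/5


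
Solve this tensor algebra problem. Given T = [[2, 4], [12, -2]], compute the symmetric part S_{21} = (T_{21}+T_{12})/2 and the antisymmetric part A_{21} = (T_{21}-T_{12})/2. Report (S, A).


T_{21} = 12
T_{12} = 4
S_{21} = (12 + 4)/2 = 16/2 = 8
A_{21} = (12 - 4)/2 = 8/2 = 4
Check: S + A = 8 + 4 = 12 = T_{21}.

(8, 4)


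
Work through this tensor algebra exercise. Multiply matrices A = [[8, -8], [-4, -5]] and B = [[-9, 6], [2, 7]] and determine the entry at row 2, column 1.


(AB)_{ij} = sum_k A_{ik} B_{kj}.
For i=2, j=1:
A_{21} * B_{11} = -4 * -9 = 36
A_{22} * B_{21} = -5 * 2 = -10
Sum = 36 + -10 = 26

26


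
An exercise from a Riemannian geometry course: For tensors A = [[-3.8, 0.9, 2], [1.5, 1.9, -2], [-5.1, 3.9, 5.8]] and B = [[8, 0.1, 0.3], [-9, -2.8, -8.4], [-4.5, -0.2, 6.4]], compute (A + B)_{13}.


Tensor addition is component-wise: (A + B)_{ij} = A_{ij} + B_{ij}.
A_{13} = 2
B_{13} = 0.3
(A + B)_{13} = 2 + 0.3 = 2.3

2.3


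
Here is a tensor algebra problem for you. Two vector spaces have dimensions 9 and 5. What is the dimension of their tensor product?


The dimension of a tensor product is the product of dimensions.
dim(V) = 9, dim(W) = 5
dim(V (x) W) = 9 * 5 = 45

45


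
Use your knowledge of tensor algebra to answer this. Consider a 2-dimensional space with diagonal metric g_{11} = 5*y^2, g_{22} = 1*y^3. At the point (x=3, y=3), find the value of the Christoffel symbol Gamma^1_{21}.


For a diagonal metric, Gamma^k_{ij} = (1/2) g^{kk} (dg_{ik}/dx_j + dg_{jk}/dx_i - dg_{ij}/dx_k).
The metric is diagonal, so g_{ab} = 0 for a != b.
At the given point: g_{11} = 45, g_{22} = 27
g^{11} = 1/45
dg_{21}/dx_1 = 0 (off-diagonal)
dg_{11}/dx_2 = dg_{11}/dx_2 = 30
dg_{21}/dx_1 = 0 (off-diagonal)
Numerator = 0 + 30 - 0 = 30
Gamma^1_{21} = 30 / (2 * 45) = 1/3

1/3


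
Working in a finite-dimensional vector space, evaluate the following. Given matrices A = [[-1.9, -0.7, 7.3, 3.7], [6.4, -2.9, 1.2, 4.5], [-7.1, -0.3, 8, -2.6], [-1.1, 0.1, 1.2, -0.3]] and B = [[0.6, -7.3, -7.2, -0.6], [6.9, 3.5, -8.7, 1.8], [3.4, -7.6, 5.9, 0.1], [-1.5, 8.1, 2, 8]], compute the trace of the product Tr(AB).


Tr(AB) = sum_i (AB)_{ii} where (AB)_{ii} = sum_k A_{ik} B_{ki}.
(AB)_{11} = -1.9*0.6 + -0.7*6.9 + 7.3*3.4 + 3.7*-1.5 = 13.3
(AB)_{22} = 6.4*-7.3 + -2.9*3.5 + 1.2*-7.6 + 4.5*8.1 = -29.54
(AB)_{33} = -7.1*-7.2 + -0.3*-8.7 + 8*5.9 + -2.6*2 = 95.73
(AB)_{44} = -1.1*-0.6 + 0.1*1.8 + 1.2*0.1 + -0.3*8 = -1.44
Tr(AB) = 13.3 + -29.54 + 95.73 + -1.44 = 78.05

78.05


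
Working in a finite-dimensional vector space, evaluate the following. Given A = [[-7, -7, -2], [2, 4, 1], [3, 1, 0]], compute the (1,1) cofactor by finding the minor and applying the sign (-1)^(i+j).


To find cofactor C_{11}, delete row 1 and column 1.
The resulting 2x2 submatrix is: [[4, 1], [1, 0]]
Minor M_{11} = 4*0 - 1*1
  = 0 - 1 = -1
Sign = (-1)^(1+1) = (-1)^2 = 1
Cofactor C_{11} = 1 * -1 = -1

-1


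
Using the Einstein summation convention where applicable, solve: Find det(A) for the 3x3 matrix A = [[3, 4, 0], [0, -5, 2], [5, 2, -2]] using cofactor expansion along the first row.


Expanding along the first row, det(A) = a11*M_11 - a12*M_12 + a13*M_13, where M_1j is the (1,j) minor.
Minor M_11 = -5*-2 - 2*2 = 6
Minor M_12 = 0*-2 - 2*5 = -10
Minor M_13 = 0*2 - -5*5 = 25
det = 3*(6) - 4*(-10) + 0*(25)
    = 18 - -40 + 0
    = 58

58


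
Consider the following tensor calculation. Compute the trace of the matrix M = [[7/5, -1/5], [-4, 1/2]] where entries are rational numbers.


The trace is the sum of diagonal entries.
Diagonal: M[1,1] = 7/5, M[2,2] = 1/2
Tr(M) = 7/5 + 1/2
Computing step by step:
After adding M[1,1]: 7/5
After adding M[2,2]: 19/10
Tr(M) = 19/10

19/10


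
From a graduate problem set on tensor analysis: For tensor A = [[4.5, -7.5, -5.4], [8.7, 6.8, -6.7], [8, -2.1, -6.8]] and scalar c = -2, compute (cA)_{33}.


Scalar multiplication: (cA)_{ij} = c * A_{ij}.
c = -2
A_{33} = -6.8
(cA)_{33} = -2 * -6.8 = 13.6

13.6


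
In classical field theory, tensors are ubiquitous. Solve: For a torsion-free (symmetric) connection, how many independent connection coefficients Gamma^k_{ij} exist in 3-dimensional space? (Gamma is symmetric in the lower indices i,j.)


Christoffel symbols Gamma^k_{ij} are symmetric in i,j, so there are d * d(d+1)/2 independent symbols.
d = 3
d(d+1)/2 = 3 * 4 / 2 = 6
Total = 3 * 6 = 18

18


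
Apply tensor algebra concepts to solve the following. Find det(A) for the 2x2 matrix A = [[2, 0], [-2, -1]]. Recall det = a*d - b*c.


For a 2x2 matrix [[a, b], [c, d]], det = a*d - b*c.
a = 2, b = 0, c = -2, d = -1
a*d = 2 * -1 = -2
b*c = 0 * -2 = 0
det = -2 - 0 = -2

-2


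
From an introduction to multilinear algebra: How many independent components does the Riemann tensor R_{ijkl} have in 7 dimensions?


The Riemann tensor in d dimensions has d^2(d^2 - 1)/12 independent components.
d = 7, so d^2 = 49
d^2 - 1 = 48
d^2(d^2 - 1) = 49 * 48 = 2352
Divide by 12: 2352 / 12 = 196

196


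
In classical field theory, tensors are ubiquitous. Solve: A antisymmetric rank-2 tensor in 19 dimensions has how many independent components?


A antisymmetric rank-2 tensor in d dimensions has d(d-1)/2 independent components.
d = 19
d(d-1)/2 = 19 * 18 / 2 = 342 / 2 = 171

171


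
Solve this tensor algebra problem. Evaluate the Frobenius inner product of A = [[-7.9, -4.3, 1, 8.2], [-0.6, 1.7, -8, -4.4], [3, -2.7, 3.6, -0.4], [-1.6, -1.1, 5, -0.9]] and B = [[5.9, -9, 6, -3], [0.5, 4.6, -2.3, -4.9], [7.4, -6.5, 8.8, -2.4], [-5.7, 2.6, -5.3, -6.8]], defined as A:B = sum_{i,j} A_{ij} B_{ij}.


A:B = sum over all i,j of A_{ij} * B_{ij}.
Row 1: -7.9*5.9=-46.61, -4.3*-9=38.7, 1*6=6, 8.2*-3=-24.6 => row sum = -26.51
Row 2: -0.6*0.5=-0.3, 1.7*4.6=7.82, -8*-2.3=18.4, -4.4*-4.9=21.56 => row sum = 47.48
Row 3: 3*7.4=22.2, -2.7*-6.5=17.55, 3.6*8.8=31.68, -0.4*-2.4=0.96 => row sum = 72.39
Row 4: -1.6*-5.7=9.12, -1.1*2.6=-2.86, 5*-5.3=-26.5, -0.9*-6.8=6.12 => row sum = -14.12
Total = -26.51 + 47.48 + 72.39 + -14.12 = 79.24

79.24


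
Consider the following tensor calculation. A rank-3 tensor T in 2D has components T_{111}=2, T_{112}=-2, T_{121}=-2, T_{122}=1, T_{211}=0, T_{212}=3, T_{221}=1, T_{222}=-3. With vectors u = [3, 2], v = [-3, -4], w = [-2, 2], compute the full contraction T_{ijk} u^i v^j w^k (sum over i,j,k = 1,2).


S = sum over i,j,k of T_{ijk} u_i v_j w_k. Expanding all 8 terms:
T_{111}*u_1*v_1*w_1 = 2*3*-3*-2 = 36  (running total: 36)
T_{112}*u_1*v_1*w_2 = -2*3*-3*2 = 36  (running total: 72)
T_{121}*u_1*v_2*w_1 = -2*3*-4*-2 = -48  (running total: 24)
T_{122}*u_1*v_2*w_2 = 1*3*-4*2 = -24  (running total: 0)
T_{211}*u_2*v_1*w_1 = 0*2*-3*-2 = 0  (running total: 0)
T_{212}*u_2*v_1*w_2 = 3*2*-3*2 = -36  (running total: -36)
T_{221}*u_2*v_2*w_1 = 1*2*-4*-2 = 16  (running total: -20)
T_{222}*u_2*v_2*w_2 = -3*2*-4*2 = 48  (running total: 28)
S = 28

28


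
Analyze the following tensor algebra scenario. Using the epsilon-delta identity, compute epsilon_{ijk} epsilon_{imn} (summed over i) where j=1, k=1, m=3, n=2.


Using the identity: epsilon_{ijk} epsilon_{imn} = delta_{jm} delta_{kn} - delta_{jn} delta_{km}.
delta_{13} = 0
delta_{12} = 0
delta_{12} = 0
delta_{13} = 0
Result = 0 * 0 - 0 * 0 = 0 - 0 = 0

0


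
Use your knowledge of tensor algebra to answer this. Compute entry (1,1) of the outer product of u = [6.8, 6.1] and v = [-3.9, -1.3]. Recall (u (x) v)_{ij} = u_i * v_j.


The outer product entry T_{ij} = u_i * v_j.
We need i=1, j=1.
u_1 = 6.8, v_1 = -3.9
T_{1,1} = 6.8 * -3.9 = -26.52

-26.52


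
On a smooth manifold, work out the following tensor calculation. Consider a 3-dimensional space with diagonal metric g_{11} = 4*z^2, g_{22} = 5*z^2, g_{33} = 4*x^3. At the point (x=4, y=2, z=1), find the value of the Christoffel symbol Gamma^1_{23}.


For a diagonal metric, Gamma^k_{ij} = (1/2) g^{kk} (dg_{ik}/dx_j + dg_{jk}/dx_i - dg_{ij}/dx_k).
The metric is diagonal, so g_{ab} = 0 for a != b.
At the given point: g_{11} = 4, g_{22} = 5, g_{33} = 256
g^{11} = 1/4
dg_{21}/dx_3 = 0 (off-diagonal)
dg_{31}/dx_2 = 0 (off-diagonal)
dg_{23}/dx_1 = 0 (off-diagonal)
Numerator = 0 + 0 - 0 = 0
Gamma^1_{23} = 0 / (2 * 4) = 0

0


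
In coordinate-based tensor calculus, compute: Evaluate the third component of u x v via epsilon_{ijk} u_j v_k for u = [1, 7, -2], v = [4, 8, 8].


(u x v)_3 = sum_{j,k} epsilon_{3jk} u_j v_k. Only permutations of (1,2,3) contribute; the two non-zero terms are:
eps_{312} u_1 v_2 = 1 * 1 * 8 = 8
eps_{321} u_2 v_1 = -1 * 7 * 4 = -28
(u x v)_3 = -20

-20


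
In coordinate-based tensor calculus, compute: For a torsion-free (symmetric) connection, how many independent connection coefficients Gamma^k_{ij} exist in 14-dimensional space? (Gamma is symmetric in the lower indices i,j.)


Christoffel symbols Gamma^k_{ij} are symmetric in i,j, so there are d * d(d+1)/2 independent symbols.
d = 14
d(d+1)/2 = 14 * 15 / 2 = 105
Total = 14 * 105 = 1470

1470


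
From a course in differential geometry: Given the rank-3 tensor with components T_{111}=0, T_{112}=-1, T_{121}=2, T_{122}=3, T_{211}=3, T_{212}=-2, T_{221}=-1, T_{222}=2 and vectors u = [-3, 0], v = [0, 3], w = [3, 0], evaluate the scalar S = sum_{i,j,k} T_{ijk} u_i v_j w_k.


S = sum over i,j,k of T_{ijk} u_i v_j w_k. Expanding all 8 terms:
T_{111}*u_1*v_1*w_1 = 0*-3*0*3 = 0  (running total: 0)
T_{112}*u_1*v_1*w_2 = -1*-3*0*0 = 0  (running total: 0)
T_{121}*u_1*v_2*w_1 = 2*-3*3*3 = -54  (running total: -54)
T_{122}*u_1*v_2*w_2 = 3*-3*3*0 = 0  (running total: -54)
T_{211}*u_2*v_1*w_1 = 3*0*0*3 = 0  (running total: -54)
T_{212}*u_2*v_1*w_2 = -2*0*0*0 = 0  (running total: -54)
T_{221}*u_2*v_2*w_1 = -1*0*3*3 = 0  (running total: -54)
T_{222}*u_2*v_2*w_2 = 2*0*3*0 = 0  (running total: -54)
S = -54

-54


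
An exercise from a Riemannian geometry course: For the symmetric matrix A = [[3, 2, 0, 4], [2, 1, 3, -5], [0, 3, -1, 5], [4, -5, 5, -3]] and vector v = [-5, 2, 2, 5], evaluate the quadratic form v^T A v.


First compute Av:
(Av)_1 = 3*-5 + 2*2 + 0*2 + 4*5 = 9
(Av)_2 = 2*-5 + 1*2 + 3*2 + -5*5 = -27
(Av)_3 = 0*-5 + 3*2 + -1*2 + 5*5 = 29
(Av)_4 = 4*-5 + -5*2 + 5*2 + -3*5 = -35
Av = [9, -27, 29, -35]
Then v^T (Av) = -5*9 + 2*-27 + 2*29 + 5*-35
= -45 + -54 + 58 + -175 = -216

-216


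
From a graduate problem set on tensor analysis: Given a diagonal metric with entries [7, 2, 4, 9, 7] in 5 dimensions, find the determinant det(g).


For a diagonal metric, the determinant is the product of diagonal entries.
Diagonal entries: 7, 2, 4, 9, 7
det(g) = 7 * 2 * 4 * 9 * 7 = 3528

3528


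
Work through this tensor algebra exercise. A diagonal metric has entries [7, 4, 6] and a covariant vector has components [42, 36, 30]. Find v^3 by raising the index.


To raise an index with a diagonal metric: v^i = v_i / g_{ii}.
For index 3: v_3 = 30, g_{33} = 6
v^3 = 30 / 6 = 5

5


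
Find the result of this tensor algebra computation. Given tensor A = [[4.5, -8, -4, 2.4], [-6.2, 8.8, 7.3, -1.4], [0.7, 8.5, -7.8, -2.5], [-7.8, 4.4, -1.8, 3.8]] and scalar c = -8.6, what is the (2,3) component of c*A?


Scalar multiplication: (cA)_{ij} = c * A_{ij}.
c = -8.6
A_{23} = 7.3
(cA)_{23} = -8.6 * 7.3 = -62.78

-62.78


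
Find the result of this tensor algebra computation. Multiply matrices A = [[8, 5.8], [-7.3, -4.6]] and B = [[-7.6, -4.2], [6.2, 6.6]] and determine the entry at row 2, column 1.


(AB)_{ij} = sum_k A_{ik} B_{kj}.
For i=2, j=1:
A_{21} * B_{11} = -7.3 * -7.6 = 55.48
A_{22} * B_{21} = -4.6 * 6.2 = -28.52
Sum = 55.48 + -28.52 = 26.96

26.96


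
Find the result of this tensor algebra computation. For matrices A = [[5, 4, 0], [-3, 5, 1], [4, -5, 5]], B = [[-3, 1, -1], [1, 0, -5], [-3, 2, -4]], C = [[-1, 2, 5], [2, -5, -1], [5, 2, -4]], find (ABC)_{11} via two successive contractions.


(ABC)_{11} = sum_m (AB)_{1m} C_{m1}. First compute row 1 of AB.
(AB)_{11} = 5*-3 + 4*1 + 0*-3 = -11
(AB)_{12} = 5*1 + 4*0 + 0*2 = 5
(AB)_{13} = 5*-1 + 4*-5 + 0*-4 = -25
Now contract with column 1 of C:
(AB)_{11} * C_{11} = -11 * -1 = 11
(AB)_{12} * C_{21} = 5 * 2 = 10
(AB)_{13} * C_{31} = -25 * 5 = -125
(ABC)_{11} = 11 + 10 + -125 = -104

-104


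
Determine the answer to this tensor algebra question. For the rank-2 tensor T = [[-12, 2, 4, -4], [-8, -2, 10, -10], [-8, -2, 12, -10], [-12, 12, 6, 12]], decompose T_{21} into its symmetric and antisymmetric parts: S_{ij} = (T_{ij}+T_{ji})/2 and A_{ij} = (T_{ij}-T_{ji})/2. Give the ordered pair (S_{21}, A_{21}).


T_{21} = -8
T_{12} = 2
S_{21} = (-8 + 2)/2 = -6/2 = -3
A_{21} = (-8 - 2)/2 = -10/2 = -5
Check: S + A = -3 + -5 = -8 = T_{21}.

(-3, -5)


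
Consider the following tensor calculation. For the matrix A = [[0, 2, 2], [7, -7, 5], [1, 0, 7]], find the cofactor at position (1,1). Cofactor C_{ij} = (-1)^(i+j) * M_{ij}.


To find cofactor C_{11}, delete row 1 and column 1.
The resulting 2x2 submatrix is: [[-7, 5], [0, 7]]
Minor M_{11} = -7*7 - 5*0
  = -49 - 0 = -49
Sign = (-1)^(1+1) = (-1)^2 = 1
Cofactor C_{11} = 1 * -49 = -49

-49


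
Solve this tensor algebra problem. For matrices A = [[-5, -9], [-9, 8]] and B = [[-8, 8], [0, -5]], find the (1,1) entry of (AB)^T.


(AB)^T_{ij} = (AB)_{ji} = sum_k A_{jk} B_{ki}.
For i=1, j=1 we need (AB)_{11}:
A_{11} * B_{11} = -5 * -8 = 40
A_{12} * B_{21} = -9 * 0 = 0
Sum = 40 + 0 = 40

40


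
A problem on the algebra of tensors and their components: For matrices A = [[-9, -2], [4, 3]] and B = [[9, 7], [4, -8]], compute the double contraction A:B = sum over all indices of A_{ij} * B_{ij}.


A:B = sum over all i,j of A_{ij} * B_{ij}.
Row 1: -9*9=-81, -2*7=-14 => row sum = -95
Row 2: 4*4=16, 3*-8=-24 => row sum = -8
Total = -95 + -8 = -103

-103


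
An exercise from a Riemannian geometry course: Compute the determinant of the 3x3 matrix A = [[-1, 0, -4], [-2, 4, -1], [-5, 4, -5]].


Expanding along the first row, det(A) = a11*M_11 - a12*M_12 + a13*M_13, where M_1j is the (1,j) minor.
Minor M_11 = 4*-5 - -1*4 = -16
Minor M_12 = -2*-5 - -1*-5 = 5
Minor M_13 = -2*4 - 4*-5 = 12
det = -1*(-16) - 0*(5) + -4*(12)
    = 16 - 0 + -48
    = -32

-32


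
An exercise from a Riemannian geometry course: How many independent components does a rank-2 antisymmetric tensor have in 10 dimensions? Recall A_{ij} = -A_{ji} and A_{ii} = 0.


An antisymmetric rank-2 tensor satisfies A_{ij} = -A_{ji}, so diagonal entries are zero.
The independent components are the upper-triangular entries: C(n, 2) = n(n-1)/2.
n = 10
C(10, 2) = 10 * 9 / 2 = 90 / 2 = 45

45


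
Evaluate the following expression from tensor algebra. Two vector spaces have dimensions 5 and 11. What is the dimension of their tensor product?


The dimension of a tensor product is the product of dimensions.
dim(V) = 5, dim(W) = 11
dim(V (x) W) = 5 * 11 = 55

55


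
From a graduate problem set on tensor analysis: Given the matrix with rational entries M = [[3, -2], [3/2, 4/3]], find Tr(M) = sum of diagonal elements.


The trace is the sum of diagonal entries.
Diagonal: M[1,1] = 3, M[2,2] = 4/3
Tr(M) = 3 + 4/3
Computing step by step:
After adding M[1,1]: 3
After adding M[2,2]: 13/3
Tr(M) = 13/3

13/3


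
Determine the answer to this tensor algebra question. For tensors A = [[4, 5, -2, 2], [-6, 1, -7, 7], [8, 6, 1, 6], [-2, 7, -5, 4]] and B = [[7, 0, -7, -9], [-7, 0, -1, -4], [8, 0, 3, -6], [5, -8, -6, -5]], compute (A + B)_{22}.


Tensor addition is component-wise: (A + B)_{ij} = A_{ij} + B_{ij}.
A_{22} = 1
B_{22} = 0
(A + B)_{22} = 1 + 0 = 1

1


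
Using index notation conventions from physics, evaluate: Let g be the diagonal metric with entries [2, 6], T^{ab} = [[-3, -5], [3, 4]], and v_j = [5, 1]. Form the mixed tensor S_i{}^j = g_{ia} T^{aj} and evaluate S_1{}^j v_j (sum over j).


Step 1: lower the first index. For a diagonal metric, g_{ia} T^{aj} = g_{ii} T^{ij} (no sum on i).
g_{11} = 2
S_1{}^1 = 2 * T^{11} = 2 * -3 = -6
S_1{}^2 = 2 * T^{12} = 2 * -5 = -10
Step 2: contract S_1{}^j with v_j.
S_1{}^1 * v_1 = -6 * 5 = -30
S_1{}^2 * v_2 = -10 * 1 = -10
Result = -30 + -10 = -40

-40


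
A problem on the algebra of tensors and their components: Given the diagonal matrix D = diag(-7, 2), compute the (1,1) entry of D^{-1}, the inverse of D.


For a diagonal matrix, the inverse has entries (D^{-1})_{ii} = 1/d_{ii}.
The diagonal entries are: d_{11} = -7, d_{22} = 2
We need (D^{-1})_{11} = 1/d_{11} = 1/-7 = -1/7

-1/7


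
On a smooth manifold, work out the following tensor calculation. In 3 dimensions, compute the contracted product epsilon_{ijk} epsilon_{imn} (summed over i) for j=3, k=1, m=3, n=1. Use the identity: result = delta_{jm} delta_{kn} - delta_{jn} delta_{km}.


Using the identity: epsilon_{ijk} epsilon_{imn} = delta_{jm} delta_{kn} - delta_{jn} delta_{km}.
delta_{33} = 1
delta_{11} = 1
delta_{31} = 0
delta_{13} = 0
Result = 1 * 1 - 0 * 0 = 1 - 0 = 1

1


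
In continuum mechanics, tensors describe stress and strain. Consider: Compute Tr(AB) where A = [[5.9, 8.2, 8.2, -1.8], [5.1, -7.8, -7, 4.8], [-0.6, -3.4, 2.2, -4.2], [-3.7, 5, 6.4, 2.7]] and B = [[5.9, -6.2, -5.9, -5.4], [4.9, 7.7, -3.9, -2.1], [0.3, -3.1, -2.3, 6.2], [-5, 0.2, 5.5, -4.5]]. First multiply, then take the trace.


Tr(AB) = sum_i (AB)_{ii} where (AB)_{ii} = sum_k A_{ik} B_{ki}.
(AB)_{11} = 5.9*5.9 + 8.2*4.9 + 8.2*0.3 + -1.8*-5 = 86.45
(AB)_{22} = 5.1*-6.2 + -7.8*7.7 + -7*-3.1 + 4.8*0.2 = -69.02
(AB)_{33} = -0.6*-5.9 + -3.4*-3.9 + 2.2*-2.3 + -4.2*5.5 = -11.36
(AB)_{44} = -3.7*-5.4 + 5*-2.1 + 6.4*6.2 + 2.7*-4.5 = 37.01
Tr(AB) = 86.45 + -69.02 + -11.36 + 37.01 = 43.08

43.08


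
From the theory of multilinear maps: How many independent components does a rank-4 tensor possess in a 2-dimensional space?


The number of components of a rank-r tensor in d dimensions is d^r.
Here d = 2 and r = 4.
2^4 = 16

16


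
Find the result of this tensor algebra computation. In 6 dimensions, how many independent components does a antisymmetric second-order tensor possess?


A antisymmetric rank-2 tensor in d dimensions has d(d-1)/2 independent components.
d = 6
d(d-1)/2 = 6 * 5 / 2 = 30 / 2 = 15

15


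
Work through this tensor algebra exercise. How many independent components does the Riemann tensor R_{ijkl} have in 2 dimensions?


The Riemann tensor in d dimensions has d^2(d^2 - 1)/12 independent components.
d = 2, so d^2 = 4
d^2 - 1 = 3
d^2(d^2 - 1) = 4 * 3 = 12
Divide by 12: 12 / 12 = 1

1


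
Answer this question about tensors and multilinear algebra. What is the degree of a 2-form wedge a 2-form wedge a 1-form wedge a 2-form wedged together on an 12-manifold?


The degree of a wedge product is the sum of the degrees of the individual forms.
Degrees: 2, 2, 1, 2
Total degree = 2 + 2 + 1 + 2 = 7

7


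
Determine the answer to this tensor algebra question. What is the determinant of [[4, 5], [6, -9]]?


For a 2x2 matrix [[a, b], [c, d]], det = a*d - b*c.
a = 4, b = 5, c = 6, d = -9
a*d = 4 * -9 = -36
b*c = 5 * 6 = 30
det = -36 - 30 = -66

-66


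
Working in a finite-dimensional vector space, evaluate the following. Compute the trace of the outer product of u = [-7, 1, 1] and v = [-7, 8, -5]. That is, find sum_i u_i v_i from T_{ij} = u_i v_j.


The outer product gives T_{ij} = u_i v_j.
The trace (contraction) is Tr(T) = sum_i T_{ii} = sum_i u_i v_i.
Diagonal entries:
T_{11} = u_1 * v_1 = -7 * -7 = 49
T_{22} = u_2 * v_2 = 1 * 8 = 8
T_{33} = u_3 * v_3 = 1 * -5 = -5
Tr(T) = 49 + 8 + -5 = 52

52


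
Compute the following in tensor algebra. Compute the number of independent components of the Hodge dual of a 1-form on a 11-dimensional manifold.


The Hodge dual of a p-form on an n-dimensional manifold is an (n-p)-form.
n = 11, p = 1, so dual degree = 11 - 1 = 10
The number of components is C(n, n-p) = C(11, 10) = 11

11


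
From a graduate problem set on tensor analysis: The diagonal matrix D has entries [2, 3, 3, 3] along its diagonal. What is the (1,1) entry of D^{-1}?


For a diagonal matrix, the inverse has entries (D^{-1})_{ii} = 1/d_{ii}.
The diagonal entries are: d_{11} = 2, d_{22} = 3, d_{33} = 3, d_{44} = 3
We need (D^{-1})_{11} = 1/d_{11} = 1/2 = 1/2

1/2


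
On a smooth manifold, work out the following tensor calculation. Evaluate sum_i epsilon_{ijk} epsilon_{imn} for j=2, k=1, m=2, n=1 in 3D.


Using the identity: epsilon_{ijk} epsilon_{imn} = delta_{jm} delta_{kn} - delta_{jn} delta_{km}.
delta_{22} = 1
delta_{11} = 1
delta_{21} = 0
delta_{12} = 0
Result = 1 * 1 - 0 * 0 = 1 - 0 = 1

1


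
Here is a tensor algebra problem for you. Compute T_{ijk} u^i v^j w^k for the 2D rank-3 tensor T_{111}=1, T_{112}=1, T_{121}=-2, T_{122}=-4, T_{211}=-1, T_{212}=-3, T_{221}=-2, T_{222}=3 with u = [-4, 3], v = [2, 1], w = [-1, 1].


S = sum over i,j,k of T_{ijk} u_i v_j w_k. Expanding all 8 terms:
T_{111}*u_1*v_1*w_1 = 1*-4*2*-1 = 8  (running total: 8)
T_{112}*u_1*v_1*w_2 = 1*-4*2*1 = -8  (running total: 0)
T_{121}*u_1*v_2*w_1 = -2*-4*1*-1 = -8  (running total: -8)
T_{122}*u_1*v_2*w_2 = -4*-4*1*1 = 16  (running total: 8)
T_{211}*u_2*v_1*w_1 = -1*3*2*-1 = 6  (running total: 14)
T_{212}*u_2*v_1*w_2 = -3*3*2*1 = -18  (running total: -4)
T_{221}*u_2*v_2*w_1 = -2*3*1*-1 = 6  (running total: 2)
T_{222}*u_2*v_2*w_2 = 3*3*1*1 = 9  (running total: 11)
S = 11

11


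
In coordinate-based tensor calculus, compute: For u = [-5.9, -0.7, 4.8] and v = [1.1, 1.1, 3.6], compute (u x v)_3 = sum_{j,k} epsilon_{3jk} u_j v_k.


(u x v)_3 = sum_{j,k} epsilon_{3jk} u_j v_k. Only permutations of (1,2,3) contribute; the two non-zero terms are:
eps_{312} u_1 v_2 = 1 * -5.9 * 1.1 = -6.49
eps_{321} u_2 v_1 = -1 * -0.7 * 1.1 = 0.77
(u x v)_3 = -5.72

-5.72


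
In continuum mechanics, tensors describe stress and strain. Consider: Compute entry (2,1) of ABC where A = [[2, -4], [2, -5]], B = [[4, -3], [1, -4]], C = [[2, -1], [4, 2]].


(ABC)_{21} = sum_m (AB)_{2m} C_{m1}. First compute row 2 of AB.
(AB)_{21} = 2*4 + -5*1 = 3
(AB)_{22} = 2*-3 + -5*-4 = 14
Now contract with column 1 of C:
(AB)_{21} * C_{11} = 3 * 2 = 6
(AB)_{22} * C_{21} = 14 * 4 = 56
(ABC)_{21} = 6 + 56 = 62

62


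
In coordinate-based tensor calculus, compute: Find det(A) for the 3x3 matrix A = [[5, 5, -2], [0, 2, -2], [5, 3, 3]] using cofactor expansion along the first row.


Expanding along the first row, det(A) = a11*M_11 - a12*M_12 + a13*M_13, where M_1j is the (1,j) minor.
Minor M_11 = 2*3 - -2*3 = 12
Minor M_12 = 0*3 - -2*5 = 10
Minor M_13 = 0*3 - 2*5 = -10
det = 5*(12) - 5*(10) + -2*(-10)
    = 60 - 50 + 20
    = 30

30


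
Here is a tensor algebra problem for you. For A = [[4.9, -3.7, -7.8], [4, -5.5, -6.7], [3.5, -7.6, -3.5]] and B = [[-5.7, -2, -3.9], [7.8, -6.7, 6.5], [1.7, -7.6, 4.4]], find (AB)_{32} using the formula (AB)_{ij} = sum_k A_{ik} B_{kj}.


(AB)_{ij} = sum_k A_{ik} B_{kj}.
For i=3, j=2:
A_{31} * B_{12} = 3.5 * -2 = -7
A_{32} * B_{22} = -7.6 * -6.7 = 50.92
A_{33} * B_{32} = -3.5 * -7.6 = 26.6
Sum = -7 + 50.92 + 26.6 = 70.52

70.52


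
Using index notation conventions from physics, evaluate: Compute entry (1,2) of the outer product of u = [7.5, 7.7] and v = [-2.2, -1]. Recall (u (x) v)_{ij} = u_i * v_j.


The outer product entry T_{ij} = u_i * v_j.
We need i=1, j=2.
u_1 = 7.5, v_2 = -1
T_{1,2} = 7.5 * -1 = -7.5

-7.5


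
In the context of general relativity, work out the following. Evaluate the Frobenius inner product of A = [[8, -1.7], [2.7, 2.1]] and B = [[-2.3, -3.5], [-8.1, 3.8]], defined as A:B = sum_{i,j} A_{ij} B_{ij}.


A:B = sum over all i,j of A_{ij} * B_{ij}.
Row 1: 8*-2.3=-18.4, -1.7*-3.5=5.95 => row sum = -12.45
Row 2: 2.7*-8.1=-21.87, 2.1*3.8=7.98 => row sum = -13.89
Total = -12.45 + -13.89 = -26.34

-26.34


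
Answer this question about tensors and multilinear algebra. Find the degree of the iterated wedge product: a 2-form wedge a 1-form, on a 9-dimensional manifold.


The degree of a wedge product is the sum of the degrees of the individual forms.
Degrees: 2, 1
Total degree = 2 + 1 = 3

3


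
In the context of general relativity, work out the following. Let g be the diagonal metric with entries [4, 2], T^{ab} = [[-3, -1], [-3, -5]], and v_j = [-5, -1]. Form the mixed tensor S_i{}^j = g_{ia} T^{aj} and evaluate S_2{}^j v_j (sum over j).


Step 1: lower the first index. For a diagonal metric, g_{ia} T^{aj} = g_{ii} T^{ij} (no sum on i).
g_{22} = 2
S_2{}^1 = 2 * T^{21} = 2 * -3 = -6
S_2{}^2 = 2 * T^{22} = 2 * -5 = -10
Step 2: contract S_2{}^j with v_j.
S_2{}^1 * v_1 = -6 * -5 = 30
S_2{}^2 * v_2 = -10 * -1 = 10
Result = 30 + 10 = 40

40


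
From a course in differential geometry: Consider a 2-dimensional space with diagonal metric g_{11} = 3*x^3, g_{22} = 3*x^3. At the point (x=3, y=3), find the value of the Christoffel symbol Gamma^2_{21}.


For a diagonal metric, Gamma^k_{ij} = (1/2) g^{kk} (dg_{ik}/dx_j + dg_{jk}/dx_i - dg_{ij}/dx_k).
The metric is diagonal, so g_{ab} = 0 for a != b.
At the given point: g_{11} = 81, g_{22} = 81
g^{22} = 1/81
dg_{22}/dx_1 = dg_{22}/dx_1 = 81
dg_{12}/dx_2 = 0 (off-diagonal)
dg_{21}/dx_2 = 0 (off-diagonal)
Numerator = 81 + 0 - 0 = 81
Gamma^2_{21} = 81 / (2 * 81) = 1/2

1/2


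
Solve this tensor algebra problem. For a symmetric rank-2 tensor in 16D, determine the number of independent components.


A symmetric rank-2 tensor in d dimensions has d(d+1)/2 independent components.
d = 16
d(d+1)/2 = 16 * 17 / 2 = 272 / 2 = 136

136


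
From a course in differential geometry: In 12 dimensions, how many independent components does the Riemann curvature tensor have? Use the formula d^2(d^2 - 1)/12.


The Riemann tensor in d dimensions has d^2(d^2 - 1)/12 independent components.
d = 12, so d^2 = 144
d^2 - 1 = 143
d^2(d^2 - 1) = 144 * 143 = 20592
Divide by 12: 20592 / 12 = 1716

1716


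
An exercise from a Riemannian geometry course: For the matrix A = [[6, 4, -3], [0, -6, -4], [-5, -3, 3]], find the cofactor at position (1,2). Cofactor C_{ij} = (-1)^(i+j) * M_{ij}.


To find cofactor C_{12}, delete row 1 and column 2.
The resulting 2x2 submatrix is: [[0, -4], [-5, 3]]
Minor M_{12} = 0*3 - -4*-5
  = 0 - 20 = -20
Sign = (-1)^(1+2) = (-1)^3 = -1
Cofactor C_{12} = -1 * -20 = 20

20


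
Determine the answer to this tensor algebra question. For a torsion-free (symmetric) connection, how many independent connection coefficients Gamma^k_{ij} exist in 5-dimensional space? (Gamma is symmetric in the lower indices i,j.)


Christoffel symbols Gamma^k_{ij} are symmetric in i,j, so there are d * d(d+1)/2 independent symbols.
d = 5
d(d+1)/2 = 5 * 6 / 2 = 15
Total = 5 * 15 = 75

75


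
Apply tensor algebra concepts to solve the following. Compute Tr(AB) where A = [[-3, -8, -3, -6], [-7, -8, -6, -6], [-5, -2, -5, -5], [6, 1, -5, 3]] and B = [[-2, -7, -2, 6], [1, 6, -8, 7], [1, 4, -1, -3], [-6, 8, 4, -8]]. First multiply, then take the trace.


Tr(AB) = sum_i (AB)_{ii} where (AB)_{ii} = sum_k A_{ik} B_{ki}.
(AB)_{11} = -3*-2 + -8*1 + -3*1 + -6*-6 = 31
(AB)_{22} = -7*-7 + -8*6 + -6*4 + -6*8 = -71
(AB)_{33} = -5*-2 + -2*-8 + -5*-1 + -5*4 = 11
(AB)_{44} = 6*6 + 1*7 + -5*-3 + 3*-8 = 34
Tr(AB) = 31 + -71 + 11 + 34 = 5

5


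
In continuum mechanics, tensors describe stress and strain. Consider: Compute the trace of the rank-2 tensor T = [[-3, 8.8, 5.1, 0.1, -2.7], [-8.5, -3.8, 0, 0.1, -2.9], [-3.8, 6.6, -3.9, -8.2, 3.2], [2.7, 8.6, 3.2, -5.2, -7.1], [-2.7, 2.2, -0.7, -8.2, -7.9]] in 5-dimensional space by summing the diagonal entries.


The contraction (trace) of a rank-2 tensor is the sum of its diagonal elements.
Diagonal entries: A[1,1] = -3, A[2,2] = -3.8, A[3,3] = -3.9, A[4,4] = -5.2, A[5,5] = -7.9
Tr(A) = -3 + -3.8 + -3.9 + -5.2 + -7.9 = -23.8

-23.8


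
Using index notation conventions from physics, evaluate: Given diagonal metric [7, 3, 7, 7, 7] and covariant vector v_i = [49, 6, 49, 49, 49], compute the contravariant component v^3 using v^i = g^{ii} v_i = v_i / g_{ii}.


To raise an index with a diagonal metric: v^i = v_i / g_{ii}.
For index 3: v_3 = 49, g_{33} = 7
v^3 = 49 / 7 = 7

7
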